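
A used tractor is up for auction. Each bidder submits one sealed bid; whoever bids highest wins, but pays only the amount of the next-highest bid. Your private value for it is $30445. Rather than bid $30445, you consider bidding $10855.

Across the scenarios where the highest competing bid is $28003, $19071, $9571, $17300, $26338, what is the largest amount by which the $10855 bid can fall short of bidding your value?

$28003: truthful gives $2442, deviation gives $0 → loss $2442.
$19071: truthful gives $11374, deviation gives $0 → loss $11374.
$9571: same outcome either way → loss $0.
$17300: truthful gives $13145, deviation gives $0 → loss $13145.
$26338: truthful gives $4107, deviation gives $0 → loss $4107.
Maximum loss: $13145.

$13145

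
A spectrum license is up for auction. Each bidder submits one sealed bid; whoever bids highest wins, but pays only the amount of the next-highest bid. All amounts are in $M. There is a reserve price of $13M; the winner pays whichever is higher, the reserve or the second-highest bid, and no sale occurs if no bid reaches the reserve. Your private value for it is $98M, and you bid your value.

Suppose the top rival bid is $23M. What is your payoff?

$75M

Your bid $98M is the highest and exceeds the reserve.
Price = max(second-highest bid, reserve) = max($23M, $13M) = $23M.
Payoff = $98M − $23M = $75M.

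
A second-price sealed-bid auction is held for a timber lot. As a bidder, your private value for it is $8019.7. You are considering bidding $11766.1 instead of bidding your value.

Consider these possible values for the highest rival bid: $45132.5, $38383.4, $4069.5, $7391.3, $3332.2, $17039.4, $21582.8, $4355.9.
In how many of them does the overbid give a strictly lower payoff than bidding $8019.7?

0

The deviation hurts exactly when the highest competing bid lies strictly between $8019.7 and $11766.1 — overbidding then wins at a price above your value.
$45132.5: above both → same outcome either way.
$38383.4: above both → same outcome either way.
$4069.5: below both → same outcome either way.
$7391.3: below both → same outcome either way.
$3332.2: below both → same outcome either way.
$17039.4: above both → same outcome either way.
$21582.8: above both → same outcome either way.
$4355.9: below both → same outcome either way.
Count: 0.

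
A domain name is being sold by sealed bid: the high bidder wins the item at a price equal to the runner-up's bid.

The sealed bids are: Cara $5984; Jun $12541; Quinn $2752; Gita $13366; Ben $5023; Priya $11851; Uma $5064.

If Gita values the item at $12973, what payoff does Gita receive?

Highest bid: Gita at $13366, so Gita wins.
Second-highest bid: Jun at $12541 — that is the price the winner pays.
Gita's payoff = value − price = $12973 − $12541 = $432.

$432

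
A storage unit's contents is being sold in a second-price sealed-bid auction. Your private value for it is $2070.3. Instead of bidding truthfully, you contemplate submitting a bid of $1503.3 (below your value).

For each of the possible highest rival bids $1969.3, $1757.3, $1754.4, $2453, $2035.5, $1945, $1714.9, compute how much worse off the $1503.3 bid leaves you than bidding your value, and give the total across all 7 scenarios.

$1245.4

The deviation costs you only when the competing bid falls strictly between $1503.3 and $2070.3; elsewhere both bids give the same outcome.
$1969.3: truthful payoff $101, deviation payoff $0 → loss $101.
$1757.3: truthful payoff $313, deviation payoff $0 → loss $313.
$1754.4: truthful payoff $315.9, deviation payoff $0 → loss $315.9.
$2453: outcomes coincide → loss $0.
$2035.5: truthful payoff $34.8, deviation payoff $0 → loss $34.8.
$1945: truthful payoff $125.3, deviation payoff $0 → loss $125.3.
$1714.9: truthful payoff $355.4, deviation payoff $0 → loss $355.4.
Total loss = $101 + $313 + $315.9 + $34.8 + $125.3 + $355.4 = $1245.4.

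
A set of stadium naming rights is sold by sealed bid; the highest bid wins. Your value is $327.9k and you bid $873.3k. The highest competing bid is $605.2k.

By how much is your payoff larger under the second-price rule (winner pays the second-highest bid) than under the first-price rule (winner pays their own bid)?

$268.1k

You have the highest bid, so you win under either rule.
Second-price: pay $605.2k → payoff −$277.3k.
First-price: pay your own bid $873.3k → payoff −$545.4k.
Difference = −$277.3k − (−$545.4k) = $268.1k.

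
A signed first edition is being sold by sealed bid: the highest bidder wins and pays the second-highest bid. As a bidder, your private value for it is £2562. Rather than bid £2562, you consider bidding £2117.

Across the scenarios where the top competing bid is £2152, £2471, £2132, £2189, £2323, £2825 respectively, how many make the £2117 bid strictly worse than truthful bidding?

5

The deviation hurts exactly when the highest competing bid lies strictly between £2117 and £2562 — underbidding then forfeits a profitable win.
£2152: inside the interval → strictly worse (loss £410).
£2471: inside the interval → strictly worse (loss £91).
£2132: inside the interval → strictly worse (loss £430).
£2189: inside the interval → strictly worse (loss £373).
£2323: inside the interval → strictly worse (loss £239).
£2825: above both → same outcome either way.
Count: 5.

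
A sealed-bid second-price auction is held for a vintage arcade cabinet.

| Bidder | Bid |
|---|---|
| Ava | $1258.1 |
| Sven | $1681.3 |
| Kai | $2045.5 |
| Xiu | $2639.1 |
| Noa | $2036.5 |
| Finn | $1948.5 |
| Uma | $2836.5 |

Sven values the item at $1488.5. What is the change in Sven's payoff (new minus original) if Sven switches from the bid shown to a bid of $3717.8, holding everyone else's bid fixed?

−$1348

The highest bid among the other bidders is $2836.5; Sven's bid doesn't change that.
Original bid $1681.3: Sven is not highest (top rival bid is $2836.5); payoff $0.
Alternative bid $3717.8: Sven is highest, pays the top rival bid $2836.5; payoff $1488.5 − $2836.5 = −$1348.
Change in payoff = −$1348 − ($0) = −$1348.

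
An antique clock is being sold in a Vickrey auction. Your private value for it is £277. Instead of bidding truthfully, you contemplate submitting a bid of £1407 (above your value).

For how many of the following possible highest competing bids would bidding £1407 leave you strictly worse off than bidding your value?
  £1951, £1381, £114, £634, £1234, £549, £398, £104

5

The deviation hurts exactly when the highest competing bid lies strictly between £277 and £1407 — overbidding then wins at a price above your value.
£1951: above both → same outcome either way.
£1381: inside the interval → strictly worse (loss £1104).
£114: below both → same outcome either way.
£634: inside the interval → strictly worse (loss £357).
£1234: inside the interval → strictly worse (loss £957).
£549: inside the interval → strictly worse (loss £272).
£398: inside the interval → strictly worse (loss £121).
£104: below both → same outcome either way.
Count: 5.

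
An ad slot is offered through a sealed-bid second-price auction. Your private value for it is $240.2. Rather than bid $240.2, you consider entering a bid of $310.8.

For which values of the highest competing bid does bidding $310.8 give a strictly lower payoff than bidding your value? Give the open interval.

($240.2, $310.8)

If the competing bid is below $240.2, both bids win at the same price — no difference.
If it is above $310.8, both bids lose — no difference.
If it lies strictly between $240.2 and $310.8, bidding your value loses (payoff 0) while bidding $310.8 wins at a price above your value (payoff negative).
So the deviation strictly hurts on the open interval ($240.2, $310.8).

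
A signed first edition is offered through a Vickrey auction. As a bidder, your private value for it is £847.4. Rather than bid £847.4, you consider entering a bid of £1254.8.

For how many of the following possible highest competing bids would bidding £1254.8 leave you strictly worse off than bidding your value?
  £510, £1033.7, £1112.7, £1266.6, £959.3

3

The deviation hurts exactly when the highest competing bid lies strictly between £847.4 and £1254.8 — overbidding then wins at a price above your value.
£510: below both → same outcome either way.
£1033.7: inside the interval → strictly worse (loss £186.3).
£1112.7: inside the interval → strictly worse (loss £265.3).
£1266.6: above both → same outcome either way.
£959.3: inside the interval → strictly worse (loss £111.9).
Count: 3.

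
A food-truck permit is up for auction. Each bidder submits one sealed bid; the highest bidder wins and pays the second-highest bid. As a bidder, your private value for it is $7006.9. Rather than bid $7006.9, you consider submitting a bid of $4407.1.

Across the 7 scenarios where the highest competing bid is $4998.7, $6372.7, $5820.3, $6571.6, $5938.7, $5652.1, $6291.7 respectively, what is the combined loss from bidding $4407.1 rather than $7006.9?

The deviation costs you only when the competing bid falls strictly between $4407.1 and $7006.9; elsewhere both bids give the same outcome.
$4998.7: truthful payoff $2008.2, deviation payoff $0 → loss $2008.2.
$6372.7: truthful payoff $634.2, deviation payoff $0 → loss $634.2.
$5820.3: truthful payoff $1186.6, deviation payoff $0 → loss $1186.6.
$6571.6: truthful payoff $435.3, deviation payoff $0 → loss $435.3.
$5938.7: truthful payoff $1068.2, deviation payoff $0 → loss $1068.2.
$5652.1: truthful payoff $1354.8, deviation payoff $0 → loss $1354.8.
$6291.7: truthful payoff $715.2, deviation payoff $0 → loss $715.2.
Total loss = $2008.2 + $634.2 + $1186.6 + $435.3 + $1068.2 + $1354.8 + $715.2 = $7402.5.
Truthful bidding weakly dominates here: raising your bid can only win items priced above your value, and lowering it can only forfeit items priced below.

$7402.5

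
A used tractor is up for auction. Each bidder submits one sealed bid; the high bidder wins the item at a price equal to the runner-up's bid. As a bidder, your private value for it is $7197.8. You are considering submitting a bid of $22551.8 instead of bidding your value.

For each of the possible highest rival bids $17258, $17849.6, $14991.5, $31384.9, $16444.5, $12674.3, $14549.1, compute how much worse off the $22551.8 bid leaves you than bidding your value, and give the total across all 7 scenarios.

$50580.2

The deviation costs you only when the competing bid falls strictly between $7197.8 and $22551.8; elsewhere both bids give the same outcome.
$17258: truthful payoff $0, deviation payoff −$10060.2 → loss $10060.2.
$17849.6: truthful payoff $0, deviation payoff −$10651.8 → loss $10651.8.
$14991.5: truthful payoff $0, deviation payoff −$7793.7 → loss $7793.7.
$31384.9: outcomes coincide → loss $0.
$16444.5: truthful payoff $0, deviation payoff −$9246.7 → loss $9246.7.
$12674.3: truthful payoff $0, deviation payoff −$5476.5 → loss $5476.5.
$14549.1: truthful payoff $0, deviation payoff −$7351.3 → loss $7351.3.
Total loss = $10060.2 + $10651.8 + $7793.7 + $9246.7 + $5476.5 + $7351.3 = $50580.2.
Because the price is fixed by the runner-up's bid, deviating from your value can only change a good outcome into a bad one — never the reverse.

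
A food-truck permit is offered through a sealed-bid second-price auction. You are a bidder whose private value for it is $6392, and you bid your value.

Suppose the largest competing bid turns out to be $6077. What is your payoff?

Your bid $6392 exceeds the highest competing bid $6077, so you win.
In a second-price auction the winner pays the second-highest bid, $6077.
Payoff = value − price = $6392 − $6077 = $315.

$315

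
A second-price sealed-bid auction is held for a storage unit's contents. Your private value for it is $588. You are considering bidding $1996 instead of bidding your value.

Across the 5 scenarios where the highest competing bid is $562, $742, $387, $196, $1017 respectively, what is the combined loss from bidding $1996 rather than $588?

$583

The deviation costs you only when the competing bid falls strictly between $588 and $1996; elsewhere both bids give the same outcome.
$562: outcomes coincide → loss $0.
$742: truthful payoff $0, deviation payoff −$154 → loss $154.
$387: outcomes coincide → loss $0.
$196: outcomes coincide → loss $0.
$1017: truthful payoff $0, deviation payoff −$429 → loss $429.
Total loss = $154 + $429 = $583.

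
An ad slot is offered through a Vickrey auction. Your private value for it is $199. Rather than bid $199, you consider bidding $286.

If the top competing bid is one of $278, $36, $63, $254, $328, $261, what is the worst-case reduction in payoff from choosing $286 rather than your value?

$278: truthful gives $0, deviation gives −$79 → loss $79.
$36: same outcome either way → loss $0.
$63: same outcome either way → loss $0.
$254: truthful gives $0, deviation gives −$55 → loss $55.
$328: same outcome either way → loss $0.
$261: truthful gives $0, deviation gives −$62 → loss $62.
Maximum loss: $79.

$79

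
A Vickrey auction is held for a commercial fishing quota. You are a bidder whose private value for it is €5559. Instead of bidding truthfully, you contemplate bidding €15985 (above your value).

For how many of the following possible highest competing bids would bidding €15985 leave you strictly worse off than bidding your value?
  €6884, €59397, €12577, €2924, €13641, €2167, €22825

The deviation hurts exactly when the highest competing bid lies strictly between €5559 and €15985 — overbidding then wins at a price above your value.
€6884: inside the interval → strictly worse (loss €1325).
€59397: above both → same outcome either way.
€12577: inside the interval → strictly worse (loss €7018).
€2924: below both → same outcome either way.
€13641: inside the interval → strictly worse (loss €8082).
€2167: below both → same outcome either way.
€22825: above both → same outcome either way.
Count: 3.

3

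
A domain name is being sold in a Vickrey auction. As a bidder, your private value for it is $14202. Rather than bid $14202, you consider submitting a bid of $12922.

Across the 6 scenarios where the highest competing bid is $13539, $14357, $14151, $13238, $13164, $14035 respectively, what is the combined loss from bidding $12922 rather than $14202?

$2883

The deviation costs you only when the competing bid falls strictly between $12922 and $14202; elsewhere both bids give the same outcome.
$13539: truthful payoff $663, deviation payoff $0 → loss $663.
$14357: outcomes coincide → loss $0.
$14151: truthful payoff $51, deviation payoff $0 → loss $51.
$13238: truthful payoff $964, deviation payoff $0 → loss $964.
$13164: truthful payoff $1038, deviation payoff $0 → loss $1038.
$14035: truthful payoff $167, deviation payoff $0 → loss $167.
Total loss = $663 + $51 + $964 + $1038 + $167 = $2883.
Truthful bidding weakly dominates here: raising your bid can only win items priced above your value, and lowering it can only forfeit items priced below.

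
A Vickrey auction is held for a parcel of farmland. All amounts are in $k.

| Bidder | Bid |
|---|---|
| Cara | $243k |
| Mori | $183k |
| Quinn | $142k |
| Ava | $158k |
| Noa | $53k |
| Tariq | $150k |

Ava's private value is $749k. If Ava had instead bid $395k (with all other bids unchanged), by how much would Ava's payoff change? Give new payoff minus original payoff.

$506k

The highest bid among the other bidders is $243k; Ava's bid doesn't change that.
Original bid $158k: Ava is not highest (top rival bid is $243k); payoff $0k.
Alternative bid $395k: Ava is highest, pays the top rival bid $243k; payoff $749k − $243k = $506k.
Change in payoff = $506k − ($0k) = $506k.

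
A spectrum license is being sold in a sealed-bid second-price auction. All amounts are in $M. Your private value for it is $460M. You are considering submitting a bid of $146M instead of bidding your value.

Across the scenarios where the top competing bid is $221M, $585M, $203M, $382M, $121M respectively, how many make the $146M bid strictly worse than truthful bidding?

3

The deviation hurts exactly when the highest competing bid lies strictly between $146M and $460M — underbidding then forfeits a profitable win.
$221M: inside the interval → strictly worse (loss $239M).
$585M: above both → same outcome either way.
$203M: inside the interval → strictly worse (loss $257M).
$382M: inside the interval → strictly worse (loss $78M).
$121M: below both → same outcome either way.
Count: 3.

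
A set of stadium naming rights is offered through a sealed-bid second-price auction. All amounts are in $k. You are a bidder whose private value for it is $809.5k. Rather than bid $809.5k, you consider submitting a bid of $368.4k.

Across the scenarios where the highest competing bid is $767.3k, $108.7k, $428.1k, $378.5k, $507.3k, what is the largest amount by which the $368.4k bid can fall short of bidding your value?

$431k

$767.3k: truthful gives $42.2k, deviation gives $0k → loss $42.2k.
$108.7k: same outcome either way → loss $0k.
$428.1k: truthful gives $381.4k, deviation gives $0k → loss $381.4k.
$378.5k: truthful gives $431k, deviation gives $0k → loss $431k.
$507.3k: truthful gives $302.2k, deviation gives $0k → loss $302.2k.
Maximum loss: $431k.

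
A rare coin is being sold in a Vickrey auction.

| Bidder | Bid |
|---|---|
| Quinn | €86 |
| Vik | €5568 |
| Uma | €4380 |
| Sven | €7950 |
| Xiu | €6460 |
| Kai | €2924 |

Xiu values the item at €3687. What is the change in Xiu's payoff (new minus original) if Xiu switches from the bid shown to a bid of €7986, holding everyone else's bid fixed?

−€4263

The highest bid among the other bidders is €7950; Xiu's bid doesn't change that.
Original bid €6460: Xiu is not highest (top rival bid is €7950); payoff €0.
Alternative bid €7986: Xiu is highest, pays the top rival bid €7950; payoff €3687 − €7950 = −€4263.
Change in payoff = −€4263 − (€0) = −€4263.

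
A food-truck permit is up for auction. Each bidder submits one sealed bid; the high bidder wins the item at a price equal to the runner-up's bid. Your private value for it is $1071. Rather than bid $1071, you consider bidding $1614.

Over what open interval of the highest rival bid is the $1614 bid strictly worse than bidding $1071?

If the competing bid is below $1071, both bids win at the same price — no difference.
If it is above $1614, both bids lose — no difference.
If it lies strictly between $1071 and $1614, bidding your value loses (payoff 0) while bidding $1614 wins at a price above your value (payoff negative).
So the deviation strictly hurts on the open interval ($1071, $1614).

($1071, $1614)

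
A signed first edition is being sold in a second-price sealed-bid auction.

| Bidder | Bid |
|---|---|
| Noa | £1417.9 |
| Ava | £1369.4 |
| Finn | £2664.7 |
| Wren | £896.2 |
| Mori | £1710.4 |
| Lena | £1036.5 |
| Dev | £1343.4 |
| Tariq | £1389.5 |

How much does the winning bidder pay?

Highest bid: Finn at £2664.7, so Finn wins.
Second-highest bid: Mori at £1710.4 — that is the price the winner pays.

£1710.4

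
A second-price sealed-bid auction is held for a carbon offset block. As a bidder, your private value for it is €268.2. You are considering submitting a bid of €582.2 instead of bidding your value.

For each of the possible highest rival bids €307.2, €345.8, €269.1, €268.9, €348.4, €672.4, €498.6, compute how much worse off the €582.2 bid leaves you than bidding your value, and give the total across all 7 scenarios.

The deviation costs you only when the competing bid falls strictly between €268.2 and €582.2; elsewhere both bids give the same outcome.
€307.2: truthful payoff €0, deviation payoff −€39 → loss €39.
€345.8: truthful payoff €0, deviation payoff −€77.6 → loss €77.6.
€269.1: truthful payoff €0, deviation payoff −€0.9 → loss €0.9.
€268.9: truthful payoff €0, deviation payoff −€0.7 → loss €0.7.
€348.4: truthful payoff €0, deviation payoff −€80.2 → loss €80.2.
€672.4: outcomes coincide → loss €0.
€498.6: truthful payoff €0, deviation payoff −€230.4 → loss €230.4.
Total loss = €39 + €77.6 + €0.9 + €0.7 + €80.2 + €230.4 = €428.8.

€428.8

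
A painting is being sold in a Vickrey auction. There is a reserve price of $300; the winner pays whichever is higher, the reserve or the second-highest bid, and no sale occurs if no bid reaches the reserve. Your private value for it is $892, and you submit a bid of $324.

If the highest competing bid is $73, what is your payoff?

$592

Your bid $324 is the highest and exceeds the reserve.
Price = max(second-highest bid, reserve) = max($73, $300) = $300.
Payoff = $892 − $300 = $592.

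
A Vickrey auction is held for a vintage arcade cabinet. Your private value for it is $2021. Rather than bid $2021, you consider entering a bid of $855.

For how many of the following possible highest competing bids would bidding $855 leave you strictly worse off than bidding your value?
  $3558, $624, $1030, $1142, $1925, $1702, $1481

5

The deviation hurts exactly when the highest competing bid lies strictly between $855 and $2021 — underbidding then forfeits a profitable win.
$3558: above both → same outcome either way.
$624: below both → same outcome either way.
$1030: inside the interval → strictly worse (loss $991).
$1142: inside the interval → strictly worse (loss $879).
$1925: inside the interval → strictly worse (loss $96).
$1702: inside the interval → strictly worse (loss $319).
$1481: inside the interval → strictly worse (loss $540).
Count: 5.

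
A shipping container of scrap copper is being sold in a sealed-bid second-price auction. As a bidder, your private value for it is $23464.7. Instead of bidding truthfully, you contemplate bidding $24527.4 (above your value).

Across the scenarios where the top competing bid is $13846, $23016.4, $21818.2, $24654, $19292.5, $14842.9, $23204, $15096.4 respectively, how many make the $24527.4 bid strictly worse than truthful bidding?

0

The deviation hurts exactly when the highest competing bid lies strictly between $23464.7 and $24527.4 — overbidding then wins at a price above your value.
$13846: below both → same outcome either way.
$23016.4: below both → same outcome either way.
$21818.2: below both → same outcome either way.
$24654: above both → same outcome either way.
$19292.5: below both → same outcome either way.
$14842.9: below both → same outcome either way.
$23204: below both → same outcome either way.
$15096.4: below both → same outcome either way.
Count: 0.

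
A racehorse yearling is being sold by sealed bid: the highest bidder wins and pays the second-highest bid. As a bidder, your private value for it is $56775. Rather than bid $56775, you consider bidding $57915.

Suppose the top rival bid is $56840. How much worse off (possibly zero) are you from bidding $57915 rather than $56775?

$65

Bidding your value $56775: you lose (since $56775 < $56840). Payoff $0.
Bidding $57915: you win and pay $56840. Payoff $56775 − $56840 = −$65.
The competing bid $56840 lies between your value and your inflated bid, so overbidding wins an item priced above your value.
Loss from deviating = $0 − (−$65) = $65.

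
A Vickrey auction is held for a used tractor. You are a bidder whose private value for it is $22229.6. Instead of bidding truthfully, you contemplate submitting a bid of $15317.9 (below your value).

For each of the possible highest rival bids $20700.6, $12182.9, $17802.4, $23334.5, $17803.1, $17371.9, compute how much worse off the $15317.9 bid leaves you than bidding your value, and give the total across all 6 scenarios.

The deviation costs you only when the competing bid falls strictly between $15317.9 and $22229.6; elsewhere both bids give the same outcome.
$20700.6: truthful payoff $1529, deviation payoff $0 → loss $1529.
$12182.9: outcomes coincide → loss $0.
$17802.4: truthful payoff $4427.2, deviation payoff $0 → loss $4427.2.
$23334.5: outcomes coincide → loss $0.
$17803.1: truthful payoff $4426.5, deviation payoff $0 → loss $4426.5.
$17371.9: truthful payoff $4857.7, deviation payoff $0 → loss $4857.7.
Total loss = $1529 + $4427.2 + $4426.5 + $4857.7 = $15240.4.
Because the price is fixed by the runner-up's bid, deviating from your value can only change a good outcome into a bad one — never the reverse.

$15240.4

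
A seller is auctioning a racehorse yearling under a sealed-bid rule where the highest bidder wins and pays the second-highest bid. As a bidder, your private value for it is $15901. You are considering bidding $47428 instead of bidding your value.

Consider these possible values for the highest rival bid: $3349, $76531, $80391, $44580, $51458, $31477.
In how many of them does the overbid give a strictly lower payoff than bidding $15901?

The deviation hurts exactly when the highest competing bid lies strictly between $15901 and $47428 — overbidding then wins at a price above your value.
$3349: below both → same outcome either way.
$76531: above both → same outcome either way.
$80391: above both → same outcome either way.
$44580: inside the interval → strictly worse (loss $28679).
$51458: above both → same outcome either way.
$31477: inside the interval → strictly worse (loss $15576).
Count: 2.

2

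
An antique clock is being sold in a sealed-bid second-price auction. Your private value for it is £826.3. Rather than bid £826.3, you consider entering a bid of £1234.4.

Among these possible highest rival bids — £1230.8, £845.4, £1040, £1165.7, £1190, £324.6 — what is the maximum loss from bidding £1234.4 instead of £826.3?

£404.5

£1230.8: truthful gives £0, deviation gives −£404.5 → loss £404.5.
£845.4: truthful gives £0, deviation gives −£19.1 → loss £19.1.
£1040: truthful gives £0, deviation gives −£213.7 → loss £213.7.
£1165.7: truthful gives £0, deviation gives −£339.4 → loss £339.4.
£1190: truthful gives £0, deviation gives −£363.7 → loss £363.7.
£324.6: same outcome either way → loss £0.
Maximum loss: £404.5.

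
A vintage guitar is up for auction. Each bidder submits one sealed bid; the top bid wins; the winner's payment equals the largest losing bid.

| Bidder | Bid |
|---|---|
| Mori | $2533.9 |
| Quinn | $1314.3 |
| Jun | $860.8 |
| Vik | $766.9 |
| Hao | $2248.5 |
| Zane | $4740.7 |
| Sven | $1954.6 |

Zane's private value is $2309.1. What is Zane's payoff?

Highest bid: Zane at $4740.7, so Zane wins.
Second-highest bid: Mori at $2533.9 — that is the price the winner pays.
Zane's payoff = value − price = $2309.1 − $2533.9 = −$224.8.

−$224.8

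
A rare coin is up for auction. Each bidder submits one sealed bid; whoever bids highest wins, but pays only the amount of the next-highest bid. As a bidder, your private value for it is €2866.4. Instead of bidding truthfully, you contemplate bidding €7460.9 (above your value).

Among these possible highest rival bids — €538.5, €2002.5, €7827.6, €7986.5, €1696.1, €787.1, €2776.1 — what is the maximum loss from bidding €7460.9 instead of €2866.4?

€0

€538.5: same outcome either way → loss €0.
€2002.5: same outcome either way → loss €0.
€7827.6: same outcome either way → loss €0.
€7986.5: same outcome either way → loss €0.
€1696.1: same outcome either way → loss €0.
€787.1: same outcome either way → loss €0.
€2776.1: same outcome either way → loss €0.
Maximum loss: €0.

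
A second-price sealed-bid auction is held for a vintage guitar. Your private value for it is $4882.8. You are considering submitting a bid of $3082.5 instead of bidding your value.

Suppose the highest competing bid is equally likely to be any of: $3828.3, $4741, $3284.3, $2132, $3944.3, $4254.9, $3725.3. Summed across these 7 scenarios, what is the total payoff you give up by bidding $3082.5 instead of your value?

The deviation costs you only when the competing bid falls strictly between $3082.5 and $4882.8; elsewhere both bids give the same outcome.
$3828.3: truthful payoff $1054.5, deviation payoff $0 → loss $1054.5.
$4741: truthful payoff $141.8, deviation payoff $0 → loss $141.8.
$3284.3: truthful payoff $1598.5, deviation payoff $0 → loss $1598.5.
$2132: outcomes coincide → loss $0.
$3944.3: truthful payoff $938.5, deviation payoff $0 → loss $938.5.
$4254.9: truthful payoff $627.9, deviation payoff $0 → loss $627.9.
$3725.3: truthful payoff $1157.5, deviation payoff $0 → loss $1157.5.
Total loss = $1054.5 + $141.8 + $1598.5 + $938.5 + $627.9 + $1157.5 = $5518.7.

$5518.7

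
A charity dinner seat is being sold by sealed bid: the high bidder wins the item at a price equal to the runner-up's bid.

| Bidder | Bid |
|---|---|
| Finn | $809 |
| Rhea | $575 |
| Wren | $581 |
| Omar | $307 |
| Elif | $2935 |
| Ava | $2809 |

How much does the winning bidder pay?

Highest bid: Elif at $2935, so Elif wins.
Second-highest bid: Ava at $2809 — that is the price the winner pays.

$2809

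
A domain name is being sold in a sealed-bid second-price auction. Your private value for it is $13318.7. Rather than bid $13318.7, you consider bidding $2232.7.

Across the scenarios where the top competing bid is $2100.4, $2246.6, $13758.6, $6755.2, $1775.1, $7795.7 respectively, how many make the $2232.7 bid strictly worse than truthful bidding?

The deviation hurts exactly when the highest competing bid lies strictly between $2232.7 and $13318.7 — underbidding then forfeits a profitable win.
$2100.4: below both → same outcome either way.
$2246.6: inside the interval → strictly worse (loss $11072.1).
$13758.6: above both → same outcome either way.
$6755.2: inside the interval → strictly worse (loss $6563.5).
$1775.1: below both → same outcome either way.
$7795.7: inside the interval → strictly worse (loss $5523).
Count: 3.

3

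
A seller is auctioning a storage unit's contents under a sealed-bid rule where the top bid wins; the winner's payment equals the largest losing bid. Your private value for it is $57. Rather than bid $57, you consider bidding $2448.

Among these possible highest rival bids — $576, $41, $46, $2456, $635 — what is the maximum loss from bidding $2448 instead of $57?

$576: truthful gives $0, deviation gives −$519 → loss $519.
$41: same outcome either way → loss $0.
$46: same outcome either way → loss $0.
$2456: same outcome either way → loss $0.
$635: truthful gives $0, deviation gives −$578 → loss $578.
Maximum loss: $578.

$578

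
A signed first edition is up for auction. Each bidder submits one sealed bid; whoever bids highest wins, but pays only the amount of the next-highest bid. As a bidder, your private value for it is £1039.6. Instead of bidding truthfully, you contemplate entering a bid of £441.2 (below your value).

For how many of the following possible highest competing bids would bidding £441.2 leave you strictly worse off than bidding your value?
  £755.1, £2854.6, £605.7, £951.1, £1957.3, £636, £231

The deviation hurts exactly when the highest competing bid lies strictly between £441.2 and £1039.6 — underbidding then forfeits a profitable win.
£755.1: inside the interval → strictly worse (loss £284.5).
£2854.6: above both → same outcome either way.
£605.7: inside the interval → strictly worse (loss £433.9).
£951.1: inside the interval → strictly worse (loss £88.5).
£1957.3: above both → same outcome either way.
£636: inside the interval → strictly worse (loss £403.6).
£231: below both → same outcome either way.
Count: 4.

4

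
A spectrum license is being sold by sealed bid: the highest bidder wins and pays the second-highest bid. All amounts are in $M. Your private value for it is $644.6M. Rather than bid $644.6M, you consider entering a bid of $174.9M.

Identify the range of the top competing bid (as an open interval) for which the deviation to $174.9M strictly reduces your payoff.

If the competing bid is below $174.9M, both bids win at the same price — no difference.
If it is above $644.6M, both bids lose — no difference.
If it lies strictly between $174.9M and $644.6M, bidding your value wins at a price below your value (positive payoff) while bidding $174.9M loses (payoff 0).
So the deviation strictly hurts on the open interval ($174.9M, $644.6M).
In a second-price auction your bid sets only whether you win, not what you pay, so bidding your true value is weakly dominant.

($174.9M, $644.6M)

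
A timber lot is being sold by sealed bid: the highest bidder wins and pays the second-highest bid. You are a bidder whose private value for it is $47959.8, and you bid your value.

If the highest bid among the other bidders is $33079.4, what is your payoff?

$14880.4

Your bid $47959.8 exceeds the highest competing bid $33079.4, so you win.
In a second-price auction the winner pays the second-highest bid, $33079.4.
Payoff = value − price = $47959.8 − $33079.4 = $14880.4.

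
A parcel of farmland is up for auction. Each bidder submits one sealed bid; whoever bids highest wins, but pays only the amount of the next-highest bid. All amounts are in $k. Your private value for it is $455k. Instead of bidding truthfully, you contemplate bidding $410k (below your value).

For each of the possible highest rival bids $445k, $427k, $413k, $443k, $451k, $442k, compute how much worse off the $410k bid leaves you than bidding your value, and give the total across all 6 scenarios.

$109k

The deviation costs you only when the competing bid falls strictly between $410k and $455k; elsewhere both bids give the same outcome.
$445k: truthful payoff $10k, deviation payoff $0k → loss $10k.
$427k: truthful payoff $28k, deviation payoff $0k → loss $28k.
$413k: truthful payoff $42k, deviation payoff $0k → loss $42k.
$443k: truthful payoff $12k, deviation payoff $0k → loss $12k.
$451k: truthful payoff $4k, deviation payoff $0k → loss $4k.
$442k: truthful payoff $13k, deviation payoff $0k → loss $13k.
Total loss = $10k + $28k + $42k + $12k + $4k + $13k = $109k.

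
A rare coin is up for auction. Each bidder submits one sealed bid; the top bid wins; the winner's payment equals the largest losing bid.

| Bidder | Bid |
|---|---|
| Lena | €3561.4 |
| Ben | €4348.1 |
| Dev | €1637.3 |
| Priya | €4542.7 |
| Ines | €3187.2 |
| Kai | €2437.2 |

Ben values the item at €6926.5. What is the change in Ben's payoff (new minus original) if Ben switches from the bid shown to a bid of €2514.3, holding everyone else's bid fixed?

€0

The highest bid among the other bidders is €4542.7; Ben's bid doesn't change that.
Original bid €4348.1: Ben is not highest (top rival bid is €4542.7); payoff €0.
Alternative bid €2514.3: Ben is not highest (top rival bid is €4542.7); payoff €0.
Change in payoff = €0 − (€0) = €0.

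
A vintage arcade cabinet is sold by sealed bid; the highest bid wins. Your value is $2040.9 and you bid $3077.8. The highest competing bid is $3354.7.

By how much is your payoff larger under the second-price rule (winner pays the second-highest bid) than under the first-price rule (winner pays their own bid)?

$0

Your bid $3077.8 is below $3354.7, so you lose under either rule.
Payoff is $0 in both cases; difference = $0.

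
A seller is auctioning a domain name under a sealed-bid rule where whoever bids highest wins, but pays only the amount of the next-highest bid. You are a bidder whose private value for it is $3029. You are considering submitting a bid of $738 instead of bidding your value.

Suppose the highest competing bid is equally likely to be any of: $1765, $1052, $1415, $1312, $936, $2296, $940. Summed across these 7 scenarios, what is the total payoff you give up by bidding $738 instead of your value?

$11487

The deviation costs you only when the competing bid falls strictly between $738 and $3029; elsewhere both bids give the same outcome.
$1765: truthful payoff $1264, deviation payoff $0 → loss $1264.
$1052: truthful payoff $1977, deviation payoff $0 → loss $1977.
$1415: truthful payoff $1614, deviation payoff $0 → loss $1614.
$1312: truthful payoff $1717, deviation payoff $0 → loss $1717.
$936: truthful payoff $2093, deviation payoff $0 → loss $2093.
$2296: truthful payoff $733, deviation payoff $0 → loss $733.
$940: truthful payoff $2089, deviation payoff $0 → loss $2089.
Total loss = $1264 + $1977 + $1614 + $1717 + $2093 + $733 + $2089 = $11487.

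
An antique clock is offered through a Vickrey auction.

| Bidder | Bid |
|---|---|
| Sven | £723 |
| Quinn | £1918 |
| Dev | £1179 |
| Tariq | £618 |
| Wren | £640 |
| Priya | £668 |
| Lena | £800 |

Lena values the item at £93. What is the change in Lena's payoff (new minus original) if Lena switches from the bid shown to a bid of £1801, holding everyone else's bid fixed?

£0

The highest bid among the other bidders is £1918; Lena's bid doesn't change that.
Original bid £800: Lena is not highest (top rival bid is £1918); payoff £0.
Alternative bid £1801: Lena is not highest (top rival bid is £1918); payoff £0.
Change in payoff = £0 − (£0) = £0.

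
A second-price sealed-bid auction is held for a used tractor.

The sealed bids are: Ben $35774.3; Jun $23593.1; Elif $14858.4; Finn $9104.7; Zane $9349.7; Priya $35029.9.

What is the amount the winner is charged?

$35029.9

Highest bid: Ben at $35774.3, so Ben wins.
Second-highest bid: Priya at $35029.9 — that is the price the winner pays.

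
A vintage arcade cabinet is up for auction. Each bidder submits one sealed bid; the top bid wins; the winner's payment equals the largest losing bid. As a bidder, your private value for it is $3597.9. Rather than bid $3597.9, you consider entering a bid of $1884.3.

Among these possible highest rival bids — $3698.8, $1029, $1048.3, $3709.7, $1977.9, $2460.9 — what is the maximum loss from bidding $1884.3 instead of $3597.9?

$3698.8: same outcome either way → loss $0.
$1029: same outcome either way → loss $0.
$1048.3: same outcome either way → loss $0.
$3709.7: same outcome either way → loss $0.
$1977.9: truthful gives $1620, deviation gives $0 → loss $1620.
$2460.9: truthful gives $1137, deviation gives $0 → loss $1137.
Maximum loss: $1620.

$1620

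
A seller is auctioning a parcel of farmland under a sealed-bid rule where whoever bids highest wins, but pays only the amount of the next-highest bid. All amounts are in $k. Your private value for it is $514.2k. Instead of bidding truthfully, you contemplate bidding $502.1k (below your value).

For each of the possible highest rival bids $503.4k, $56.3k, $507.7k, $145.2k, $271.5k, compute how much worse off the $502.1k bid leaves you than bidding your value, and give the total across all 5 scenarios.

$17.3k

The deviation costs you only when the competing bid falls strictly between $502.1k and $514.2k; elsewhere both bids give the same outcome.
$503.4k: truthful payoff $10.8k, deviation payoff $0k → loss $10.8k.
$56.3k: outcomes coincide → loss $0k.
$507.7k: truthful payoff $6.5k, deviation payoff $0k → loss $6.5k.
$145.2k: outcomes coincide → loss $0k.
$271.5k: outcomes coincide → loss $0k.
Total loss = $10.8k + $6.5k = $17.3k.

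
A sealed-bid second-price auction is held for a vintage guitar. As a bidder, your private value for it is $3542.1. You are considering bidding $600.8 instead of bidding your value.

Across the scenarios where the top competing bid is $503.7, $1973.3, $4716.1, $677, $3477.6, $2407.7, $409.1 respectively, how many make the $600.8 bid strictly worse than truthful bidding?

4

The deviation hurts exactly when the highest competing bid lies strictly between $600.8 and $3542.1 — underbidding then forfeits a profitable win.
$503.7: below both → same outcome either way.
$1973.3: inside the interval → strictly worse (loss $1568.8).
$4716.1: above both → same outcome either way.
$677: inside the interval → strictly worse (loss $2865.1).
$3477.6: inside the interval → strictly worse (loss $64.5).
$2407.7: inside the interval → strictly worse (loss $1134.4).
$409.1: below both → same outcome either way.
Count: 4.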